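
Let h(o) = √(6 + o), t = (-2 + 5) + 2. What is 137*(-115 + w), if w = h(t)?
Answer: -15755 + 137*√11 ≈ -15301.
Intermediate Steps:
t = 5 (t = 3 + 2 = 5)
w = √11 (w = √(6 + 5) = √11 ≈ 3.3166)
137*(-115 + w) = 137*(-115 + √11) = -15755 + 137*√11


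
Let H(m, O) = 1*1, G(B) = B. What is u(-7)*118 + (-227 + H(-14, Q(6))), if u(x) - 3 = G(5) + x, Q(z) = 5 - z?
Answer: -108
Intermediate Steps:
H(m, O) = 1
u(x) = 8 + x (u(x) = 3 + (5 + x) = 8 + x)
u(-7)*118 + (-227 + H(-14, Q(6))) = (8 - 7)*118 + (-227 + 1) = 1*118 - 226 = 118 - 226 = -108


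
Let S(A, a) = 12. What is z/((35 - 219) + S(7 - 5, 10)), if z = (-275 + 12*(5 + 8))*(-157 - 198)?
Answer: -42245/172 ≈ -245.61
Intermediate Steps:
z = 42245 (z = (-275 + 12*13)*(-355) = (-275 + 156)*(-355) = -119*(-355) = 42245)
z/((35 - 219) + S(7 - 5, 10)) = 42245/((35 - 219) + 12) = 42245/(-184 + 12) = 42245/(-172) = 42245*(-1/172) = -42245/172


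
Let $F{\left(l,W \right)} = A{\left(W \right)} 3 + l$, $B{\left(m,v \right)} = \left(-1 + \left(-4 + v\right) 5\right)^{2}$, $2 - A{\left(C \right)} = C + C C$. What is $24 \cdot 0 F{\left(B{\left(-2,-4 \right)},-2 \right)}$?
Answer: $0$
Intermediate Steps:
$A{\left(C \right)} = 2 - C - C^{2}$ ($A{\left(C \right)} = 2 - \left(C + C C\right) = 2 - \left(C + C^{2}\right) = 2 - C - C^{2}$)
$B{\left(m,v \right)} = \left(-21 + 5 v\right)^{2}$ ($B{\left(m,v \right)} = \left(-1 + \left(-20 + 5 v\right)\right)^{2} = \left(-21 + 5 v\right)^{2}$)
$F{\left(l,W \right)} = 6 + l - 3 W - 3 W^{2}$ ($F{\left(l,W \right)} = \left(2 - W - W^{2}\right) 3 + l = \left(6 - 3 W - 3 W^{2}\right) + l = 6 + l - 3 W - 3 W^{2}$)
$24 \cdot 0 F{\left(B{\left(-2,-4 \right)},-2 \right)} = 24 \cdot 0 \left(6 + \left(-21 + 5 \left(-4\right)\right)^{2} - -6 - 3 \left(-2\right)^{2}\right) = 0 \left(6 + \left(-21 - 20\right)^{2} + 6 - 12\right) = 0 \left(6 + \left(-41\right)^{2} + 6 - 12\right) = 0 \left(6 + 1681 + 6 - 12\right) = 0 \cdot 1681 = 0$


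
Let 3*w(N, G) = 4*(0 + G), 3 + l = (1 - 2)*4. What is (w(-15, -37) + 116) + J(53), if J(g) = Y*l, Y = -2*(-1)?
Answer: 158/3 ≈ 52.667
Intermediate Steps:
l = -7 (l = -3 + (1 - 2)*4 = -3 - 1*4 = -3 - 4 = -7)
Y = 2
J(g) = -14 (J(g) = 2*(-7) = -14)
w(N, G) = 4*G/3 (w(N, G) = (4*(0 + G))/3 = (4*G)/3 = 4*G/3)
(w(-15, -37) + 116) + J(53) = ((4/3)*(-37) + 116) - 14 = (-148/3 + 116) - 14 = 200/3 - 14 = 158/3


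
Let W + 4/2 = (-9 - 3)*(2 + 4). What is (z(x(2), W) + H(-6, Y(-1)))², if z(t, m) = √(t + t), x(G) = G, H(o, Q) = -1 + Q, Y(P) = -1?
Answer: 0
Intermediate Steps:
W = -74 (W = -2 + (-9 - 3)*(2 + 4) = -2 - 12*6 = -2 - 72 = -74)
z(t, m) = √2*√t (z(t, m) = √(2*t) = √2*√t)
(z(x(2), W) + H(-6, Y(-1)))² = (√2*√2 + (-1 - 1))² = (2 - 2)² = 0² = 0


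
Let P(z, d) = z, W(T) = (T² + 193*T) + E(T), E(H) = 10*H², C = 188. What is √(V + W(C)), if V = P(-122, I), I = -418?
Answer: √424946 ≈ 651.88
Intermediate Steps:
W(T) = 11*T² + 193*T (W(T) = (T² + 193*T) + 10*T² = 11*T² + 193*T)
V = -122
√(V + W(C)) = √(-122 + 188*(193 + 11*188)) = √(-122 + 188*(193 + 2068)) = √(-122 + 188*2261) = √(-122 + 425068) = √424946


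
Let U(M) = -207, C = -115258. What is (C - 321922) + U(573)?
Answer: -437387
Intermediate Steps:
(C - 321922) + U(573) = (-115258 - 321922) - 207 = -437180 - 207 = -437387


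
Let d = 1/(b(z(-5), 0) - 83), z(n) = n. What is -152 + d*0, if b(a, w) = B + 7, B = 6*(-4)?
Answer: -152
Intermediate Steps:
B = -24
b(a, w) = -17 (b(a, w) = -24 + 7 = -17)
d = -1/100 (d = 1/(-17 - 83) = 1/(-100) = -1/100 ≈ -0.010000)
-152 + d*0 = -152 - 1/100*0 = -152 + 0 = -152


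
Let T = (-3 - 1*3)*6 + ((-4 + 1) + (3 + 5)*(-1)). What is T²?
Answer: 2209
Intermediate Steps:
T = -47 (T = (-3 - 3)*6 + (-3 + 8*(-1)) = -6*6 + (-3 - 8) = -36 - 11 = -47)
T² = (-47)² = 2209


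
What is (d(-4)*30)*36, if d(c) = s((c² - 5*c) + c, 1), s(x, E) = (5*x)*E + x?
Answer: 207360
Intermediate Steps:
s(x, E) = x + 5*E*x (s(x, E) = 5*E*x + x = x + 5*E*x)
d(c) = -24*c + 6*c² (d(c) = ((c² - 5*c) + c)*(1 + 5*1) = (c² - 4*c)*(1 + 5) = (c² - 4*c)*6 = -24*c + 6*c²)
(d(-4)*30)*36 = ((6*(-4)*(-4 - 4))*30)*36 = ((6*(-4)*(-8))*30)*36 = (192*30)*36 = 5760*36 = 207360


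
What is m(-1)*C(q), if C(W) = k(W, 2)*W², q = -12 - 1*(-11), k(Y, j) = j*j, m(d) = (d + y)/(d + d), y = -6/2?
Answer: 8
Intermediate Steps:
y = -3 (y = -6*½ = -3)
m(d) = (-3 + d)/(2*d) (m(d) = (d - 3)/(d + d) = (-3 + d)/((2*d)) = (-3 + d)*(1/(2*d)) = (-3 + d)/(2*d))
k(Y, j) = j²
q = -1 (q = -12 + 11 = -1)
C(W) = 4*W² (C(W) = 2²*W² = 4*W²)
m(-1)*C(q) = ((½)*(-3 - 1)/(-1))*(4*(-1)²) = ((½)*(-1)*(-4))*(4*1) = 2*4 = 8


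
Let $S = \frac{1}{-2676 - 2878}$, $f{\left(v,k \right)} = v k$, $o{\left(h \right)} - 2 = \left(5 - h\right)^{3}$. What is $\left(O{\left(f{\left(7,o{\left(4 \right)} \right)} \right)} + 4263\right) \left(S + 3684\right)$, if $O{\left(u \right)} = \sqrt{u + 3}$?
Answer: $\frac{87224965905}{5554} + \frac{20460935 \sqrt{6}}{2777} \approx 1.5723 \cdot 10^{7}$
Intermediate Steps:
$o{\left(h \right)} = 2 + \left(5 - h\right)^{3}$
$f{\left(v,k \right)} = k v$
$S = - \frac{1}{5554}$ ($S = \frac{1}{-5554} = - \frac{1}{5554} \approx -0.00018005$)
$O{\left(u \right)} = \sqrt{3 + u}$
$\left(O{\left(f{\left(7,o{\left(4 \right)} \right)} \right)} + 4263\right) \left(S + 3684\right) = \left(\sqrt{3 + \left(2 - \left(-5 + 4\right)^{3}\right) 7} + 4263\right) \left(- \frac{1}{5554} + 3684\right) = \left(\sqrt{3 + \left(2 - \left(-1\right)^{3}\right) 7} + 4263\right) \frac{20460935}{5554} = \left(\sqrt{3 + \left(2 - -1\right) 7} + 4263\right) \frac{20460935}{5554} = \left(\sqrt{3 + \left(2 + 1\right) 7} + 4263\right) \frac{20460935}{5554} = \left(\sqrt{3 + 3 \cdot 7} + 4263\right) \frac{20460935}{5554} = \left(\sqrt{3 + 21} + 4263\right) \frac{20460935}{5554} = \left(\sqrt{24} + 4263\right) \frac{20460935}{5554} = \left(2 \sqrt{6} + 4263\right) \frac{20460935}{5554} = \left(4263 + 2 \sqrt{6}\right) \frac{20460935}{5554} = \frac{87224965905}{5554} + \frac{20460935 \sqrt{6}}{2777}$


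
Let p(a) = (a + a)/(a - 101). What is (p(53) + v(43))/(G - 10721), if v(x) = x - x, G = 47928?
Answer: -53/892968 ≈ -5.9353e-5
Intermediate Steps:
p(a) = 2*a/(-101 + a) (p(a) = (2*a)/(-101 + a) = 2*a/(-101 + a))
v(x) = 0
(p(53) + v(43))/(G - 10721) = (2*53/(-101 + 53) + 0)/(47928 - 10721) = (2*53/(-48) + 0)/37207 = (2*53*(-1/48) + 0)*(1/37207) = (-53/24 + 0)*(1/37207) = -53/24*1/37207 = -53/892968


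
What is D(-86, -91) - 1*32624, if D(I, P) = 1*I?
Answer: -32710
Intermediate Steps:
D(I, P) = I
D(-86, -91) - 1*32624 = -86 - 1*32624 = -86 - 32624 = -32710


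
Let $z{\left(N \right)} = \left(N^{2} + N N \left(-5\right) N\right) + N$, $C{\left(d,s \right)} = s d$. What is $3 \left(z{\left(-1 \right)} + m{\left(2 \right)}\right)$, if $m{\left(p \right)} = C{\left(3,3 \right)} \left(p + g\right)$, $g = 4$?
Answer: $177$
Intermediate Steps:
$C{\left(d,s \right)} = d s$
$m{\left(p \right)} = 36 + 9 p$ ($m{\left(p \right)} = 3 \cdot 3 \left(p + 4\right) = 9 \left(4 + p\right) = 36 + 9 p$)
$z{\left(N \right)} = N + N^{2} - 5 N^{3}$ ($z{\left(N \right)} = \left(N^{2} + N^{2} \left(-5\right) N\right) + N = \left(N^{2} + - 5 N^{2} N\right) + N = \left(N^{2} - 5 N^{3}\right) + N = N + N^{2} - 5 N^{3}$)
$3 \left(z{\left(-1 \right)} + m{\left(2 \right)}\right) = 3 \left(- (1 - 1 - 5 \left(-1\right)^{2}) + \left(36 + 9 \cdot 2\right)\right) = 3 \left(- (1 - 1 - 5) + \left(36 + 18\right)\right) = 3 \left(- (1 - 1 - 5) + 54\right) = 3 \left(\left(-1\right) \left(-5\right) + 54\right) = 3 \left(5 + 54\right) = 3 \cdot 59 = 177$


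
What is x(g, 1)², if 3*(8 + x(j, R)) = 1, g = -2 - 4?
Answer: 529/9 ≈ 58.778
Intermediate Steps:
g = -6
x(j, R) = -23/3 (x(j, R) = -8 + (⅓)*1 = -8 + ⅓ = -23/3)
x(g, 1)² = (-23/3)² = 529/9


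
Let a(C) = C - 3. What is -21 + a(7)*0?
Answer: -21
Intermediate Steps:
a(C) = -3 + C
-21 + a(7)*0 = -21 + (-3 + 7)*0 = -21 + 4*0 = -21 + 0 = -21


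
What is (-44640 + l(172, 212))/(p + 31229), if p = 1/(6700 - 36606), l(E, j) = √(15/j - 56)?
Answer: -148333760/103770497 + 14953*I*√628421/49498527069 ≈ -1.4294 + 0.00023948*I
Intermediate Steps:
l(E, j) = √(-56 + 15/j)
p = -1/29906 (p = 1/(-29906) = -1/29906 ≈ -3.3438e-5)
(-44640 + l(172, 212))/(p + 31229) = (-44640 + √(-56 + 15/212))/(-1/29906 + 31229) = (-44640 + √(-56 + 15*(1/212)))/(933934473/29906) = (-44640 + √(-56 + 15/212))*(29906/933934473) = (-44640 + √(-11857/212))*(29906/933934473) = (-44640 + I*√628421/106)*(29906/933934473) = -148333760/103770497 + 14953*I*√628421/49498527069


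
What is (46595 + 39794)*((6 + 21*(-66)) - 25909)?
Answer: -2357469421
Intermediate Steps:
(46595 + 39794)*((6 + 21*(-66)) - 25909) = 86389*((6 - 1386) - 25909) = 86389*(-1380 - 25909) = 86389*(-27289) = -2357469421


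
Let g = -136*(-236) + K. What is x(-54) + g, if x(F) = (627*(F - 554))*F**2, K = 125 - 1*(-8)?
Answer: -1111593627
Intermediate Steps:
K = 133 (K = 125 + 8 = 133)
x(F) = F**2*(-347358 + 627*F) (x(F) = (627*(-554 + F))*F**2 = (-347358 + 627*F)*F**2 = F**2*(-347358 + 627*F))
g = 32229 (g = -136*(-236) + 133 = 32096 + 133 = 32229)
x(-54) + g = 627*(-54)**2*(-554 - 54) + 32229 = 627*2916*(-608) + 32229 = -1111625856 + 32229 = -1111593627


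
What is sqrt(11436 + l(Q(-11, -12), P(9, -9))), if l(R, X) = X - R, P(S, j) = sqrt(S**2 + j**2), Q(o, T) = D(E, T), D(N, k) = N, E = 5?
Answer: sqrt(11431 + 9*sqrt(2)) ≈ 106.98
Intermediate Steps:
Q(o, T) = 5
sqrt(11436 + l(Q(-11, -12), P(9, -9))) = sqrt(11436 + (sqrt(9**2 + (-9)**2) - 1*5)) = sqrt(11436 + (sqrt(81 + 81) - 5)) = sqrt(11436 + (sqrt(162) - 5)) = sqrt(11436 + (9*sqrt(2) - 5)) = sqrt(11436 + (-5 + 9*sqrt(2))) = sqrt(11431 + 9*sqrt(2))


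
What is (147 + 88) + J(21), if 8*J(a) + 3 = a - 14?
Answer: 471/2 ≈ 235.50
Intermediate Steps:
J(a) = -17/8 + a/8 (J(a) = -3/8 + (a - 14)/8 = -3/8 + (-14 + a)/8 = -3/8 + (-7/4 + a/8) = -17/8 + a/8)
(147 + 88) + J(21) = (147 + 88) + (-17/8 + (⅛)*21) = 235 + (-17/8 + 21/8) = 235 + ½ = 471/2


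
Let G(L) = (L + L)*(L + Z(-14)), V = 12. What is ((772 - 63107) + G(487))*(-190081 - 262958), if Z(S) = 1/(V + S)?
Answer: -186432797124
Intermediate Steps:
Z(S) = 1/(12 + S)
G(L) = 2*L*(-1/2 + L) (G(L) = (L + L)*(L + 1/(12 - 14)) = (2*L)*(L + 1/(-2)) = (2*L)*(L - 1/2) = (2*L)*(-1/2 + L) = 2*L*(-1/2 + L))
((772 - 63107) + G(487))*(-190081 - 262958) = ((772 - 63107) + 487*(-1 + 2*487))*(-190081 - 262958) = (-62335 + 487*(-1 + 974))*(-453039) = (-62335 + 487*973)*(-453039) = (-62335 + 473851)*(-453039) = 411516*(-453039) = -186432797124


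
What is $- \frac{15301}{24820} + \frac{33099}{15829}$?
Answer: $\frac{52665241}{35715980} \approx 1.4746$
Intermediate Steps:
$- \frac{15301}{24820} + \frac{33099}{15829} = \left(-15301\right) \frac{1}{24820} + 33099 \cdot \frac{1}{15829} = - \frac{15301}{24820} + \frac{3009}{1439} = \frac{52665241}{35715980}$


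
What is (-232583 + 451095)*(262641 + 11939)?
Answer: 59999024960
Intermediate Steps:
(-232583 + 451095)*(262641 + 11939) = 218512*274580 = 59999024960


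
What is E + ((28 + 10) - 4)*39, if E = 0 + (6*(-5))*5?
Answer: 1176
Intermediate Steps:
E = -150 (E = 0 - 30*5 = 0 - 150 = -150)
E + ((28 + 10) - 4)*39 = -150 + ((28 + 10) - 4)*39 = -150 + (38 - 4)*39 = -150 + 34*39 = -150 + 1326 = 1176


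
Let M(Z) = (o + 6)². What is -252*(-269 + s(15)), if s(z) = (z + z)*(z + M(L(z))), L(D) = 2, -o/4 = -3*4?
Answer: -22090572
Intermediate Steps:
o = 48 (o = -(-12)*4 = -4*(-12) = 48)
M(Z) = 2916 (M(Z) = (48 + 6)² = 54² = 2916)
s(z) = 2*z*(2916 + z) (s(z) = (z + z)*(z + 2916) = (2*z)*(2916 + z) = 2*z*(2916 + z))
-252*(-269 + s(15)) = -252*(-269 + 2*15*(2916 + 15)) = -252*(-269 + 2*15*2931) = -252*(-269 + 87930) = -252*87661 = -22090572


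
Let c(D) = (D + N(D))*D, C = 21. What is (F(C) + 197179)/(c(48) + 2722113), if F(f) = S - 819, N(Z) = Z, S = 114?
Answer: 196474/2726721 ≈ 0.072055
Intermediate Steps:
F(f) = -705 (F(f) = 114 - 819 = -705)
c(D) = 2*D² (c(D) = (D + D)*D = (2*D)*D = 2*D²)
(F(C) + 197179)/(c(48) + 2722113) = (-705 + 197179)/(2*48² + 2722113) = 196474/(2*2304 + 2722113) = 196474/(4608 + 2722113) = 196474/2726721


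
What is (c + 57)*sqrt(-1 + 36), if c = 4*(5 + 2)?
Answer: 85*sqrt(35) ≈ 502.87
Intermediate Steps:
c = 28 (c = 4*7 = 28)
(c + 57)*sqrt(-1 + 36) = (28 + 57)*sqrt(-1 + 36) = 85*sqrt(35)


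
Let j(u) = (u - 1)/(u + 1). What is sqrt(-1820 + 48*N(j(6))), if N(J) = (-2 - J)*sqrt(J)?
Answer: 2*sqrt(-22295 - 228*sqrt(35))/7 ≈ 43.933*I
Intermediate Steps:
j(u) = (-1 + u)/(1 + u)
N(J) = sqrt(J)*(-2 - J)
sqrt(-1820 + 48*N(j(6))) = sqrt(-1820 + 48*(sqrt((-1 + 6)/(1 + 6))*(-2 - (-1 + 6)/(1 + 6)))) = sqrt(-1820 + 48*(sqrt(5/7)*(-2 - 5/7))) = sqrt(-1820 + 48*(sqrt((1/7)*5)*(-2 - 5/7))) = sqrt(-1820 + 48*(sqrt(5/7)*(-2 - 1*5/7))) = sqrt(-1820 + 48*((sqrt(35)/7)*(-2 - 5/7))) = sqrt(-1820 + 48*((sqrt(35)/7)*(-19/7))) = sqrt(-1820 + 48*(-19*sqrt(35)/49)) = sqrt(-1820 - 912*sqrt(35)/49)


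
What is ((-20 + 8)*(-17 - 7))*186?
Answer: 53568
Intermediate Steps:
((-20 + 8)*(-17 - 7))*186 = -12*(-24)*186 = 288*186 = 53568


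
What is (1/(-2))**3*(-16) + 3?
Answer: 5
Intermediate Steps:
(1/(-2))**3*(-16) + 3 = (-1/2)**3*(-16) + 3 = -1/8*(-16) + 3 = 2 + 3 = 5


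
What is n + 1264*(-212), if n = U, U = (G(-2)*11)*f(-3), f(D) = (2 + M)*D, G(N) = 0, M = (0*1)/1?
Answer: -267968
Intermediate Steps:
M = 0 (M = 0*1 = 0)
f(D) = 2*D (f(D) = (2 + 0)*D = 2*D)
U = 0 (U = (0*11)*(2*(-3)) = 0*(-6) = 0)
n = 0
n + 1264*(-212) = 0 + 1264*(-212) = 0 - 267968 = -267968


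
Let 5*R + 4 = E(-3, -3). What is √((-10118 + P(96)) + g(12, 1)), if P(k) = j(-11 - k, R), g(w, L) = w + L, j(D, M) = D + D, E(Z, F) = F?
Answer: I*√10319 ≈ 101.58*I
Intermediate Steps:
R = -7/5 (R = -⅘ + (⅕)*(-3) = -⅘ - ⅗ = -7/5 ≈ -1.4000)
j(D, M) = 2*D
g(w, L) = L + w
P(k) = -22 - 2*k (P(k) = 2*(-11 - k) = -22 - 2*k)
√((-10118 + P(96)) + g(12, 1)) = √((-10118 + (-22 - 2*96)) + (1 + 12)) = √((-10118 + (-22 - 192)) + 13) = √((-10118 - 214) + 13) = √(-10332 + 13) = √(-10319) = I*√10319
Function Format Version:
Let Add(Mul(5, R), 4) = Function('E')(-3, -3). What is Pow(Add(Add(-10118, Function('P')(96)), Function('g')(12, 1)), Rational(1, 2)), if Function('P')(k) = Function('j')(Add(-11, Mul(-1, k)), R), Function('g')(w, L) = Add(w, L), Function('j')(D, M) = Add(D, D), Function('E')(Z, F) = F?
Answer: Mul(I, Pow(10319, Rational(1, 2))) ≈ Mul(101.58, I)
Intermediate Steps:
R = Rational(-7, 5) (R = Add(Rational(-4, 5), Mul(Rational(1, 5), -3)) = Add(Rational(-4, 5), Rational(-3, 5)) = Rational(-7, 5) ≈ -1.4000)
Function('j')(D, M) = Mul(2, D)
Function('g')(w, L) = Add(L, w)
Function('P')(k) = Add(-22, Mul(-2, k)) (Function('P')(k) = Mul(2, Add(-11, Mul(-1, k))) = Add(-22, Mul(-2, k)))
Pow(Add(Add(-10118, Function('P')(96)), Function('g')(12, 1)), Rational(1, 2)) = Pow(Add(Add(-10118, Add(-22, Mul(-2, 96))), Add(1, 12)), Rational(1, 2)) = Pow(Add(Add(-10118, Add(-22, -192)), 13), Rational(1, 2)) = Pow(Add(Add(-10118, -214), 13), Rational(1, 2)) = Pow(Add(-10332, 13), Rational(1, 2)) = Pow(-10319, Rational(1, 2)) = Mul(I, Pow(10319, Rational(1, 2)))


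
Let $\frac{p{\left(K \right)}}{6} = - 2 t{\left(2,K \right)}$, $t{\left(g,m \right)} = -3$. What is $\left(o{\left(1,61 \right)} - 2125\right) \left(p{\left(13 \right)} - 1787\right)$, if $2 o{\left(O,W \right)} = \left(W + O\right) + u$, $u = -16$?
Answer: $3680602$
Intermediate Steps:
$o{\left(O,W \right)} = -8 + \frac{O}{2} + \frac{W}{2}$ ($o{\left(O,W \right)} = \frac{\left(W + O\right) - 16}{2} = \frac{\left(O + W\right) - 16}{2} = \frac{-16 + O + W}{2} = -8 + \frac{O}{2} + \frac{W}{2}$)
$p{\left(K \right)} = 36$ ($p{\left(K \right)} = 6 \left(\left(-2\right) \left(-3\right)\right) = 6 \cdot 6 = 36$)
$\left(o{\left(1,61 \right)} - 2125\right) \left(p{\left(13 \right)} - 1787\right) = \left(\left(-8 + \frac{1}{2} \cdot 1 + \frac{1}{2} \cdot 61\right) - 2125\right) \left(36 - 1787\right) = \left(\left(-8 + \frac{1}{2} + \frac{61}{2}\right) - 2125\right) \left(-1751\right) = \left(23 - 2125\right) \left(-1751\right) = \left(-2102\right) \left(-1751\right) = 3680602$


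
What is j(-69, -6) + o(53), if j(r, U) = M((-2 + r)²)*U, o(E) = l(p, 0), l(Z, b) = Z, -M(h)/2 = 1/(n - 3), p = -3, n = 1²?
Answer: -9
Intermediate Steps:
n = 1
M(h) = 1 (M(h) = -2/(1 - 3) = -2/(-2) = -2*(-½) = 1)
o(E) = -3
j(r, U) = U (j(r, U) = 1*U = U)
j(-69, -6) + o(53) = -6 - 3 = -9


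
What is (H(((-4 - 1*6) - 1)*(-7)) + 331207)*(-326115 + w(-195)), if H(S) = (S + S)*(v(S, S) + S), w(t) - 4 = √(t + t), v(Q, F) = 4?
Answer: -112078154591 + 343681*I*√390 ≈ -1.1208e+11 + 6.7872e+6*I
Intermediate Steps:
w(t) = 4 + √2*√t (w(t) = 4 + √(t + t) = 4 + √(2*t) = 4 + √2*√t)
H(S) = 2*S*(4 + S) (H(S) = (S + S)*(4 + S) = (2*S)*(4 + S) = 2*S*(4 + S))
(H(((-4 - 1*6) - 1)*(-7)) + 331207)*(-326115 + w(-195)) = (2*(((-4 - 1*6) - 1)*(-7))*(4 + ((-4 - 1*6) - 1)*(-7)) + 331207)*(-326115 + (4 + √2*√(-195))) = (2*(((-4 - 6) - 1)*(-7))*(4 + ((-4 - 6) - 1)*(-7)) + 331207)*(-326115 + (4 + √2*(I*√195))) = (2*((-10 - 1)*(-7))*(4 + (-10 - 1)*(-7)) + 331207)*(-326115 + (4 + I*√390)) = (2*(-11*(-7))*(4 - 11*(-7)) + 331207)*(-326111 + I*√390) = (2*77*(4 + 77) + 331207)*(-326111 + I*√390) = (2*77*81 + 331207)*(-326111 + I*√390) = (12474 + 331207)*(-326111 + I*√390) = 343681*(-326111 + I*√390) = -112078154591 + 343681*I*√390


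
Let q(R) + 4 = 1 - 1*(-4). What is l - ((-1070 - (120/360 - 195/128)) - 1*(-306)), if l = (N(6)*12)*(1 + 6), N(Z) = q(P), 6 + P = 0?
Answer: 325175/384 ≈ 846.81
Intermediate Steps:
P = -6 (P = -6 + 0 = -6)
q(R) = 1 (q(R) = -4 + (1 - 1*(-4)) = -4 + (1 + 4) = -4 + 5 = 1)
N(Z) = 1
l = 84 (l = (1*12)*(1 + 6) = 12*7 = 84)
l - ((-1070 - (120/360 - 195/128)) - 1*(-306)) = 84 - ((-1070 - (120/360 - 195/128)) - 1*(-306)) = 84 - ((-1070 - (120*(1/360) - 195*1/128)) + 306) = 84 - ((-1070 - (⅓ - 195/128)) + 306) = 84 - ((-1070 - 1*(-457/384)) + 306) = 84 - ((-1070 + 457/384) + 306) = 84 - (-410423/384 + 306) = 84 - 1*(-292919/384) = 84 + 292919/384 = 325175/384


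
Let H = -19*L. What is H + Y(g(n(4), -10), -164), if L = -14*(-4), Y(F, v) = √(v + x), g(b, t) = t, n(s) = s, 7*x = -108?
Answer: -1064 + 2*I*√2198/7 ≈ -1064.0 + 13.395*I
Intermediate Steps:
x = -108/7 (x = (⅐)*(-108) = -108/7 ≈ -15.429)
Y(F, v) = √(-108/7 + v) (Y(F, v) = √(v - 108/7) = √(-108/7 + v))
L = 56
H = -1064 (H = -19*56 = -1064)
H + Y(g(n(4), -10), -164) = -1064 + √(-756 + 49*(-164))/7 = -1064 + √(-756 - 8036)/7 = -1064 + √(-8792)/7 = -1064 + (2*I*√2198)/7 = -1064 + 2*I*√2198/7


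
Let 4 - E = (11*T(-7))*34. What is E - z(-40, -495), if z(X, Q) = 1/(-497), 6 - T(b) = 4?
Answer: -369767/497 ≈ -744.00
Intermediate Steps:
T(b) = 2 (T(b) = 6 - 1*4 = 6 - 4 = 2)
z(X, Q) = -1/497
E = -744 (E = 4 - 11*2*34 = 4 - 22*34 = 4 - 1*748 = 4 - 748 = -744)
E - z(-40, -495) = -744 - 1*(-1/497) = -744 + 1/497 = -369767/497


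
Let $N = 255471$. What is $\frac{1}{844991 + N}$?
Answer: $\frac{1}{1100462} \approx 9.0871 \cdot 10^{-7}$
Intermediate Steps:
$\frac{1}{844991 + N} = \frac{1}{844991 + 255471} = \frac{1}{1100462}$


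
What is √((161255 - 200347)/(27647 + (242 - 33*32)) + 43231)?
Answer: √31125698555723/26833 ≈ 207.92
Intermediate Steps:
√((161255 - 200347)/(27647 + (242 - 33*32)) + 43231) = √(-39092/(27647 + (242 - 1056)) + 43231) = √(-39092/(27647 - 814) + 43231) = √(-39092/26833 + 43231) = √(1159978331/26833) = √31125698555723/26833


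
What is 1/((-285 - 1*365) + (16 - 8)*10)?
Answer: -1/570 ≈ -0.0017544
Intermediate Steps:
1/((-285 - 1*365) + (16 - 8)*10) = 1/((-285 - 365) + 8*10) = 1/(-650 + 80) = 1/(-570) = -1/570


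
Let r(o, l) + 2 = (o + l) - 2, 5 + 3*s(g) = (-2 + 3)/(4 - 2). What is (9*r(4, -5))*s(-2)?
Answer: 135/2 ≈ 67.500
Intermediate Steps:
s(g) = -3/2 (s(g) = -5/3 + ((-2 + 3)/(4 - 2))/3 = -5/3 + (1/2)/3 = -5/3 + (1*(½))/3 = -5/3 + (⅓)*(½) = -5/3 + ⅙ = -3/2)
r(o, l) = -4 + l + o (r(o, l) = -2 + ((o + l) - 2) = -2 + ((l + o) - 2) = -2 + (-2 + l + o) = -4 + l + o)
(9*r(4, -5))*s(-2) = (9*(-4 - 5 + 4))*(-3/2) = (9*(-5))*(-3/2) = -45*(-3/2) = 135/2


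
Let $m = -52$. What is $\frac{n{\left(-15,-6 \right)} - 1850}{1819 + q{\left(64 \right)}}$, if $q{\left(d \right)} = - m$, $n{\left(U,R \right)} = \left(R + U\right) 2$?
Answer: $- \frac{1892}{1871} \approx -1.0112$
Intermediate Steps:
$n{\left(U,R \right)} = 2 R + 2 U$
$q{\left(d \right)} = 52$ ($q{\left(d \right)} = \left(-1\right) \left(-52\right) = 52$)
$\frac{n{\left(-15,-6 \right)} - 1850}{1819 + q{\left(64 \right)}} = \frac{\left(2 \left(-6\right) + 2 \left(-15\right)\right) - 1850}{1819 + 52} = \frac{\left(-12 - 30\right) - 1850}{1871} = \left(-42 - 1850\right) \frac{1}{1871} = \left(-1892\right) \frac{1}{1871} = - \frac{1892}{1871}$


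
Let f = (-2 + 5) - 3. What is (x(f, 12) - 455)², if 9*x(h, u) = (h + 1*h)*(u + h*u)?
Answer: 207025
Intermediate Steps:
f = 0 (f = 3 - 3 = 0)
x(h, u) = 2*h*(u + h*u)/9 (x(h, u) = ((h + 1*h)*(u + h*u))/9 = ((h + h)*(u + h*u))/9 = ((2*h)*(u + h*u))/9 = (2*h*(u + h*u))/9 = 2*h*(u + h*u)/9)
(x(f, 12) - 455)² = ((2/9)*0*12*(1 + 0) - 455)² = ((2/9)*0*12*1 - 455)² = (0 - 455)² = (-455)² = 207025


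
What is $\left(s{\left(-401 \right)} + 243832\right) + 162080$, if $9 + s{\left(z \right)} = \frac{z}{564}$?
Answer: $\frac{228928891}{564} \approx 4.059 \cdot 10^{5}$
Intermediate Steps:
$s{\left(z \right)} = -9 + \frac{z}{564}$
$\left(s{\left(-401 \right)} + 243832\right) + 162080 = \left(\left(-9 + \frac{1}{564} \left(-401\right)\right) + 243832\right) + 162080 = \left(\left(-9 - \frac{401}{564}\right) + 243832\right) + 162080 = \left(- \frac{5477}{564} + 243832\right) + 162080 = \frac{137515771}{564} + 162080 = \frac{228928891}{564}$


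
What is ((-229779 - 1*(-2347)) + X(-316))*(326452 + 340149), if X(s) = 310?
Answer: -151399752322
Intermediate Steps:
((-229779 - 1*(-2347)) + X(-316))*(326452 + 340149) = ((-229779 - 1*(-2347)) + 310)*(326452 + 340149) = ((-229779 + 2347) + 310)*666601 = (-227432 + 310)*666601 = -227122*666601 = -151399752322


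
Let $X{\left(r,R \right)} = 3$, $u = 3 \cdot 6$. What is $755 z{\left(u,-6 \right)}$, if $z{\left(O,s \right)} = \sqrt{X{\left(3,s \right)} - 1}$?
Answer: $755 \sqrt{2} \approx 1067.7$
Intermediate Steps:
$u = 18$
$z{\left(O,s \right)} = \sqrt{2}$ ($z{\left(O,s \right)} = \sqrt{3 - 1} = \sqrt{2}$)
$755 z{\left(u,-6 \right)} = 755 \sqrt{2}$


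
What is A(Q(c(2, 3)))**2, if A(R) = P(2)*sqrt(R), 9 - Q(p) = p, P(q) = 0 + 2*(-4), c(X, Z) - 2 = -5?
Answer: 768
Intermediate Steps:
c(X, Z) = -3 (c(X, Z) = 2 - 5 = -3)
P(q) = -8 (P(q) = 0 - 8 = -8)
Q(p) = 9 - p
A(R) = -8*sqrt(R)
A(Q(c(2, 3)))**2 = (-8*sqrt(9 - 1*(-3)))**2 = (-8*sqrt(9 + 3))**2 = (-16*sqrt(3))**2 = 768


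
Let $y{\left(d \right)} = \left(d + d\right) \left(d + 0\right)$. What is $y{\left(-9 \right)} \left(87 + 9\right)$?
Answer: $15552$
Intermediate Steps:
$y{\left(d \right)} = 2 d^{2}$ ($y{\left(d \right)} = 2 d d = 2 d^{2}$)
$y{\left(-9 \right)} \left(87 + 9\right) = 2 \left(-9\right)^{2} \left(87 + 9\right) = 2 \cdot 81 \cdot 96 = 162 \cdot 96 = 15552$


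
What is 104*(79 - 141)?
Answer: -6448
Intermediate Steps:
104*(79 - 141) = 104*(-62) = -6448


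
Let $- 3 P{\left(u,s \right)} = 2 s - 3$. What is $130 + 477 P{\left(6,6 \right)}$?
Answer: $-1301$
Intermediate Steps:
$P{\left(u,s \right)} = 1 - \frac{2 s}{3}$ ($P{\left(u,s \right)} = - \frac{2 s - 3}{3} = - \frac{-3 + 2 s}{3} = 1 - \frac{2 s}{3}$)
$130 + 477 P{\left(6,6 \right)} = 130 + 477 \left(1 - 4\right) = 130 + 477 \left(-3\right) = 130 - 1431 = -1301$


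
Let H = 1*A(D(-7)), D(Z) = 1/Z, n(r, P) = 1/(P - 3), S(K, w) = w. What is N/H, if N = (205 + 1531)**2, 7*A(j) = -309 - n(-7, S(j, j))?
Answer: -464109184/6791 ≈ -68342.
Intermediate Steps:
n(r, P) = 1/(-3 + P)
A(j) = -309/7 - 1/(7*(-3 + j)) (A(j) = (-309 - 1/(-3 + j))/7 = -309/7 - 1/(7*(-3 + j)))
H = -6791/154 (H = 1*((926 - 309/(-7))/(7*(-3 + 1/(-7)))) = 1*((926 - 309*(-1/7))/(7*(-3 - 1/7))) = 1*((926 + 309/7)/(7*(-22/7))) = 1*((1/7)*(-7/22)*(6791/7)) = 1*(-6791/154) = -6791/154 ≈ -44.097)
N = 3013696 (N = 1736**2 = 3013696)
N/H = 3013696/(-6791/154) = 3013696*(-154/6791) = -464109184/6791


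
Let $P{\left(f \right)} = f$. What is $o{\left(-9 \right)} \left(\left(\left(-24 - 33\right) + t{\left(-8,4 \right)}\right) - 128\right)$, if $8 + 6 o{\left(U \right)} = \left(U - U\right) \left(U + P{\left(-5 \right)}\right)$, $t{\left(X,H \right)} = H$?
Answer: $\frac{724}{3} \approx 241.33$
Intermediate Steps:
$o{\left(U \right)} = - \frac{4}{3}$ ($o{\left(U \right)} = - \frac{4}{3} + \frac{\left(U - U\right) \left(U - 5\right)}{6} = - \frac{4}{3} + \frac{0 \left(-5 + U\right)}{6} = - \frac{4}{3} + \frac{1}{6} \cdot 0 = - \frac{4}{3} + 0 = - \frac{4}{3}$)
$o{\left(-9 \right)} \left(\left(\left(-24 - 33\right) + t{\left(-8,4 \right)}\right) - 128\right) = - \frac{4 \left(\left(\left(-24 - 33\right) + 4\right) - 128\right)}{3} = - \frac{4 \left(\left(-57 + 4\right) - 128\right)}{3} = - \frac{4 \left(-53 - 128\right)}{3} = \left(- \frac{4}{3}\right) \left(-181\right) = \frac{724}{3}$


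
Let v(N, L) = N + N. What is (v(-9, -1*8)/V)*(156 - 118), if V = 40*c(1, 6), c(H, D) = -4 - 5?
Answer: 19/10 ≈ 1.9000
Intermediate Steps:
c(H, D) = -9
V = -360 (V = 40*(-9) = -360)
v(N, L) = 2*N
(v(-9, -1*8)/V)*(156 - 118) = ((2*(-9))/(-360))*(156 - 118) = -18*(-1/360)*38 = (1/20)*38 = 19/10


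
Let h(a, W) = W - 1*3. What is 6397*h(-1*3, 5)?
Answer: 12794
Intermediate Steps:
h(a, W) = -3 + W (h(a, W) = W - 3 = -3 + W)
6397*h(-1*3, 5) = 6397*(-3 + 5) = 6397*2 = 12794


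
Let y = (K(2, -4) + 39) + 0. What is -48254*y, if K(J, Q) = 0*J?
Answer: -1881906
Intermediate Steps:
K(J, Q) = 0
y = 39 (y = (0 + 39) + 0 = 39 + 0 = 39)
-48254*y = -48254*39 = -1881906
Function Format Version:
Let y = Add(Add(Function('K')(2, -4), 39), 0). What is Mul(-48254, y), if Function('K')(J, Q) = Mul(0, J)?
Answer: -1881906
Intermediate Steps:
Function('K')(J, Q) = 0
y = 39 (y = Add(Add(0, 39), 0) = Add(39, 0) = 39)
Mul(-48254, y) = Mul(-48254, 39) = -1881906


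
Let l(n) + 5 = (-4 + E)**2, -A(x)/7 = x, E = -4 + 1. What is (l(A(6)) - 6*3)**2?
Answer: 676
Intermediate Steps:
E = -3
A(x) = -7*x
l(n) = 44 (l(n) = -5 + (-4 - 3)**2 = -5 + (-7)**2 = -5 + 49 = 44)
(l(A(6)) - 6*3)**2 = (44 - 6*3)**2 = (44 - 18)**2 = 26**2 = 676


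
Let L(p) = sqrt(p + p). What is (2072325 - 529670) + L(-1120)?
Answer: 1542655 + 8*I*sqrt(35) ≈ 1.5427e+6 + 47.329*I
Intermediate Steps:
L(p) = sqrt(2)*sqrt(p) (L(p) = sqrt(2*p) = sqrt(2)*sqrt(p))
(2072325 - 529670) + L(-1120) = (2072325 - 529670) + sqrt(2)*sqrt(-1120) = 1542655 + sqrt(2)*(4*I*sqrt(70)) = 1542655 + 8*I*sqrt(35)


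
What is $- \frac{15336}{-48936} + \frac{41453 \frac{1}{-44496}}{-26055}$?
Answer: $\frac{740904878587}{2363900947920} \approx 0.31342$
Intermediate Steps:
$- \frac{15336}{-48936} + \frac{41453 \frac{1}{-44496}}{-26055} = \left(-15336\right) \left(- \frac{1}{48936}\right) + 41453 \left(- \frac{1}{44496}\right) \left(- \frac{1}{26055}\right) = \frac{639}{2039} - - \frac{41453}{1159343280} = \frac{639}{2039} + \frac{41453}{1159343280} = \frac{740904878587}{2363900947920}$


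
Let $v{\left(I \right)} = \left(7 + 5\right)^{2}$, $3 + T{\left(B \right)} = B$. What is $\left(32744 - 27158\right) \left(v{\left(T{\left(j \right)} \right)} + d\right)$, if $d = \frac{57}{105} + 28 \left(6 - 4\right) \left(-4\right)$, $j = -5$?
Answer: $- \frac{2219238}{5} \approx -4.4385 \cdot 10^{5}$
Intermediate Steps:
$T{\left(B \right)} = -3 + B$
$v{\left(I \right)} = 144$ ($v{\left(I \right)} = 12^{2} = 144$)
$d = - \frac{7821}{35}$ ($d = 57 \cdot \frac{1}{105} + 28 \cdot 2 \left(-4\right) = \frac{19}{35} + 28 \left(-8\right) = \frac{19}{35} - 224 = - \frac{7821}{35} \approx -223.46$)
$\left(32744 - 27158\right) \left(v{\left(T{\left(j \right)} \right)} + d\right) = \left(32744 - 27158\right) \left(144 - \frac{7821}{35}\right) = 5586 \left(- \frac{2781}{35}\right) = - \frac{2219238}{5}$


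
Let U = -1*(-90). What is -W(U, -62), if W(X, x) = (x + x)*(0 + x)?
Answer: -7688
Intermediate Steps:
U = 90
W(X, x) = 2*x**2 (W(X, x) = (2*x)*x = 2*x**2)
-W(U, -62) = -2*(-62)**2 = -2*3844 = -1*7688 = -7688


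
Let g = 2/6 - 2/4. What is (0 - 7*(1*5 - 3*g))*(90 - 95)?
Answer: 385/2 ≈ 192.50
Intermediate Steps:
g = -1/6 (g = 2*(1/6) - 2*1/4 = 1/3 - 1/2 = -1/6 ≈ -0.16667)
(0 - 7*(1*5 - 3*g))*(90 - 95) = (0 - 7*(1*5 - 3*(-1/6)))*(90 - 95) = (0 - 7*(5 + 1/2))*(-5) = (0 - 7*11/2)*(-5) = (0 - 77/2)*(-5) = -77/2*(-5) = 385/2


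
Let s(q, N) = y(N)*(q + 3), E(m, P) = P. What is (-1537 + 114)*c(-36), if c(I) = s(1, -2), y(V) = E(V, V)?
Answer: 11384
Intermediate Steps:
y(V) = V
s(q, N) = N*(3 + q) (s(q, N) = N*(q + 3) = N*(3 + q))
c(I) = -8 (c(I) = -2*(3 + 1) = -2*4 = -8)
(-1537 + 114)*c(-36) = (-1537 + 114)*(-8) = -1423*(-8) = 11384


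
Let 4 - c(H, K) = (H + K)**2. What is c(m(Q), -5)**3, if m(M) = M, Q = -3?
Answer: -216000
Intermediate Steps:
c(H, K) = 4 - (H + K)**2
c(m(Q), -5)**3 = (4 - (-3 - 5)**2)**3 = (4 - 1*(-8)**2)**3 = (4 - 1*64)**3 = (4 - 64)**3 = (-60)**3 = -216000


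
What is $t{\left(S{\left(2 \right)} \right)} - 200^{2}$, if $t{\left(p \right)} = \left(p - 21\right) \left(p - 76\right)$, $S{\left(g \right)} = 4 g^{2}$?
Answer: $-39700$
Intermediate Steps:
$t{\left(p \right)} = \left(-76 + p\right) \left(-21 + p\right)$ ($t{\left(p \right)} = \left(-21 + p\right) \left(-76 + p\right) = \left(-76 + p\right) \left(-21 + p\right)$)
$t{\left(S{\left(2 \right)} \right)} - 200^{2} = \left(1596 + \left(4 \cdot 2^{2}\right)^{2} - 97 \cdot 4 \cdot 2^{2}\right) - 200^{2} = \left(1596 + \left(4 \cdot 4\right)^{2} - 97 \cdot 4 \cdot 4\right) - 40000 = \left(1596 + 16^{2} - 1552\right) - 40000 = \left(1596 + 256 - 1552\right) - 40000 = 300 - 40000 = -39700$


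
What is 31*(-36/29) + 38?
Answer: -14/29 ≈ -0.48276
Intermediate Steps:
31*(-36/29) + 38 = -1116/29 + 38 = -14/29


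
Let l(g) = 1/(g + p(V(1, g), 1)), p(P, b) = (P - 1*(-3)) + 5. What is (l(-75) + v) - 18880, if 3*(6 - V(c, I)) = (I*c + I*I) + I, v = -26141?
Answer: -84909607/1886 ≈ -45021.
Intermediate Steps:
V(c, I) = 6 - I/3 - I**2/3 - I*c/3 (V(c, I) = 6 - ((I*c + I*I) + I)/3 = 6 - ((I*c + I**2) + I)/3 = 6 - ((I**2 + I*c) + I)/3 = 6 - (I + I**2 + I*c)/3 = 6 + (-I/3 - I**2/3 - I*c/3) = 6 - I/3 - I**2/3 - I*c/3)
p(P, b) = 8 + P (p(P, b) = (P + 3) + 5 = (3 + P) + 5 = 8 + P)
l(g) = 1/(14 - g**2/3 + g/3) (l(g) = 1/(g + (8 + (6 - g/3 - g**2/3 - 1/3*g*1))) = 1/(g + (8 + (6 - g/3 - g**2/3 - g/3))) = 1/(g + (8 + (6 - 2*g/3 - g**2/3))) = 1/(g + (14 - 2*g/3 - g**2/3)) = 1/(14 - g**2/3 + g/3))
(l(-75) + v) - 18880 = (3/(42 - 75 - 1*(-75)**2) - 26141) - 18880 = (3/(42 - 75 - 1*5625) - 26141) - 18880 = (3/(42 - 75 - 5625) - 26141) - 18880 = (3/(-5658) - 26141) - 18880 = (3*(-1/5658) - 26141) - 18880 = (-1/1886 - 26141) - 18880 = -49301927/1886 - 18880 = -84909607/1886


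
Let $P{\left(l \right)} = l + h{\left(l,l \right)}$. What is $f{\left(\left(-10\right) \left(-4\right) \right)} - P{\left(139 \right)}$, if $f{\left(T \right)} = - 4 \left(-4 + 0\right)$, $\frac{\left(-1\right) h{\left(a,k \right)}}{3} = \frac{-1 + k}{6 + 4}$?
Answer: $- \frac{408}{5} \approx -81.6$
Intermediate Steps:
$h{\left(a,k \right)} = \frac{3}{10} - \frac{3 k}{10}$ ($h{\left(a,k \right)} = - 3 \frac{-1 + k}{6 + 4} = - 3 \frac{-1 + k}{10} = - 3 \left(-1 + k\right) \frac{1}{10} = - 3 \left(- \frac{1}{10} + \frac{k}{10}\right) = \frac{3}{10} - \frac{3 k}{10}$)
$f{\left(T \right)} = 16$ ($f{\left(T \right)} = \left(-4\right) \left(-4\right) = 16$)
$P{\left(l \right)} = \frac{3}{10} + \frac{7 l}{10}$ ($P{\left(l \right)} = l - \left(- \frac{3}{10} + \frac{3 l}{10}\right) = \frac{3}{10} + \frac{7 l}{10}$)
$f{\left(\left(-10\right) \left(-4\right) \right)} - P{\left(139 \right)} = 16 - \left(\frac{3}{10} + \frac{7}{10} \cdot 139\right) = 16 - \left(\frac{3}{10} + \frac{973}{10}\right) = 16 - \frac{488}{5} = - \frac{408}{5}$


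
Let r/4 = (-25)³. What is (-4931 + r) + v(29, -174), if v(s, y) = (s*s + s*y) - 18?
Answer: -71654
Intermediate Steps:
r = -62500 (r = 4*(-25)³ = 4*(-15625) = -62500)
v(s, y) = -18 + s² + s*y (v(s, y) = (s² + s*y) - 18 = -18 + s² + s*y)
(-4931 + r) + v(29, -174) = (-4931 - 62500) + (-18 + 29² + 29*(-174)) = -67431 + (-18 + 841 - 5046) = -67431 - 4223 = -71654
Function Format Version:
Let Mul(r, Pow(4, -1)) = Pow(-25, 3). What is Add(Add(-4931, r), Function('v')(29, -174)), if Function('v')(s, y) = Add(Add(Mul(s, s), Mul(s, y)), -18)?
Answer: -71654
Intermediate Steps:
r = -62500 (r = Mul(4, Pow(-25, 3)) = Mul(4, -15625) = -62500)
Function('v')(s, y) = Add(-18, Pow(s, 2), Mul(s, y)) (Function('v')(s, y) = Add(Add(Pow(s, 2), Mul(s, y)), -18) = Add(-18, Pow(s, 2), Mul(s, y)))
Add(Add(-4931, r), Function('v')(29, -174)) = Add(Add(-4931, -62500), Add(-18, Pow(29, 2), Mul(29, -174))) = Add(-67431, Add(-18, 841, -5046)) = Add(-67431, -4223) = -71654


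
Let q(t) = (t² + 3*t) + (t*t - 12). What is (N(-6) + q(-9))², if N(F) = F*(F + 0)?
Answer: 25281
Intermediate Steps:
N(F) = F² (N(F) = F*F = F²)
q(t) = -12 + 2*t² + 3*t (q(t) = (t² + 3*t) + (t² - 12) = (t² + 3*t) + (-12 + t²) = -12 + 2*t² + 3*t)
(N(-6) + q(-9))² = ((-6)² + (-12 + 2*(-9)² + 3*(-9)))² = (36 + (-12 + 2*81 - 27))² = (36 + (-12 + 162 - 27))² = (36 + 123)² = 159² = 25281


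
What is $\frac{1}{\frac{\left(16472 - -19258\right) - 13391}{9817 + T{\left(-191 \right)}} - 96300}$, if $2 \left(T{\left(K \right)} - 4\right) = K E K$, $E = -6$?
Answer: $- \frac{99622}{9593620939} \approx -1.0384 \cdot 10^{-5}$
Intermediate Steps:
$T{\left(K \right)} = 4 - 3 K^{2}$ ($T{\left(K \right)} = 4 + \frac{K \left(-6\right) K}{2} = 4 + \frac{- 6 K K}{2} = 4 + \frac{\left(-6\right) K^{2}}{2} = 4 - 3 K^{2}$)
$\frac{1}{\frac{\left(16472 - -19258\right) - 13391}{9817 + T{\left(-191 \right)}} - 96300} = \frac{1}{\frac{\left(16472 - -19258\right) - 13391}{9817 + \left(4 - 3 \left(-191\right)^{2}\right)} - 96300} = \frac{1}{\frac{\left(16472 + 19258\right) - 13391}{9817 + \left(4 - 109443\right)} - 96300} = \frac{1}{\frac{35730 - 13391}{9817 + \left(4 - 109443\right)} - 96300} = \frac{1}{\frac{22339}{9817 - 109439} - 96300} = \frac{1}{\frac{22339}{-99622} - 96300} = \frac{1}{22339 \left(- \frac{1}{99622}\right) - 96300} = \frac{1}{- \frac{22339}{99622} - 96300} = \frac{1}{- \frac{9593620939}{99622}} = - \frac{99622}{9593620939}$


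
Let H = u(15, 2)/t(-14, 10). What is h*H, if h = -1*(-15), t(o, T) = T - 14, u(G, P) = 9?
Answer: -135/4 ≈ -33.750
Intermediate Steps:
t(o, T) = -14 + T
h = 15
H = -9/4 (H = 9/(-14 + 10) = 9/(-4) = 9*(-¼) = -9/4 ≈ -2.2500)
h*H = 15*(-9/4) = -135/4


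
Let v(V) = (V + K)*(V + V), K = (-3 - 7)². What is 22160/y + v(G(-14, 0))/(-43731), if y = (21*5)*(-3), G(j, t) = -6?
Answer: -21527192/306117 ≈ -70.323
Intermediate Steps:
K = 100 (K = (-10)² = 100)
v(V) = 2*V*(100 + V) (v(V) = (V + 100)*(V + V) = (100 + V)*(2*V) = 2*V*(100 + V))
y = -315 (y = 105*(-3) = -315)
22160/y + v(G(-14, 0))/(-43731) = 22160/(-315) + (2*(-6)*(100 - 6))/(-43731) = 22160*(-1/315) + (2*(-6)*94)*(-1/43731) = -4432/63 - 1128*(-1/43731) = -4432/63 + 376/14577 = -21527192/306117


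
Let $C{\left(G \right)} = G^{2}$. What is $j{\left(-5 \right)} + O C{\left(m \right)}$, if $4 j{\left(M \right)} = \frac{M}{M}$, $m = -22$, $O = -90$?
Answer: $- \frac{174239}{4} \approx -43560.0$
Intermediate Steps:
$j{\left(M \right)} = \frac{1}{4}$ ($j{\left(M \right)} = \frac{M \frac{1}{M}}{4} = \frac{1}{4} \cdot 1 = \frac{1}{4}$)
$j{\left(-5 \right)} + O C{\left(m \right)} = \frac{1}{4} - 90 \left(-22\right)^{2} = \frac{1}{4} - 43560 = - \frac{174239}{4}$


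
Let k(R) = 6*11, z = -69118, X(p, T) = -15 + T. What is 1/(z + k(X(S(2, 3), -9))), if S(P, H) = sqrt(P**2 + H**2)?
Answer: -1/69052 ≈ -1.4482e-5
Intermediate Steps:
S(P, H) = sqrt(H**2 + P**2)
k(R) = 66
1/(z + k(X(S(2, 3), -9))) = 1/(-69118 + 66) = 1/(-69052) = -1/69052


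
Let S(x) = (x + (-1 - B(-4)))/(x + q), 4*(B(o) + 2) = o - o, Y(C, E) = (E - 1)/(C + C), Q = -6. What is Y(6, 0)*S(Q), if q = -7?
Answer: -5/156 ≈ -0.032051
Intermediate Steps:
Y(C, E) = (-1 + E)/(2*C) (Y(C, E) = (-1 + E)/((2*C)) = (-1 + E)*(1/(2*C)) = (-1 + E)/(2*C))
B(o) = -2 (B(o) = -2 + (o - o)/4 = -2 + (1/4)*0 = -2 + 0 = -2)
S(x) = (1 + x)/(-7 + x) (S(x) = (x + (-1 - 1*(-2)))/(x - 7) = (x + (-1 + 2))/(-7 + x) = (x + 1)/(-7 + x) = (1 + x)/(-7 + x))
Y(6, 0)*S(Q) = ((1/2)*(-1 + 0)/6)*((1 - 6)/(-7 - 6)) = ((1/2)*(1/6)*(-1))*(-5/(-13)) = -(-1)*(-5)/156 = -1/12*5/13 = -5/156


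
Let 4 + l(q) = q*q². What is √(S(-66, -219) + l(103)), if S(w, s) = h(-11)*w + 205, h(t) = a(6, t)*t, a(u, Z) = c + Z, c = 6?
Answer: √1089298 ≈ 1043.7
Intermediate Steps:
a(u, Z) = 6 + Z
h(t) = t*(6 + t) (h(t) = (6 + t)*t = t*(6 + t))
S(w, s) = 205 + 55*w (S(w, s) = (-11*(6 - 11))*w + 205 = (-11*(-5))*w + 205 = 55*w + 205 = 205 + 55*w)
l(q) = -4 + q³ (l(q) = -4 + q*q² = -4 + q³)
√(S(-66, -219) + l(103)) = √((205 + 55*(-66)) + (-4 + 103³)) = √((205 - 3630) + (-4 + 1092727)) = √(-3425 + 1092723) = √1089298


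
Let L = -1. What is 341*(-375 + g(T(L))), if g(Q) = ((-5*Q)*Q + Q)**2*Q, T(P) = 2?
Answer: 93093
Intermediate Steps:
g(Q) = Q*(Q - 5*Q**2)**2 (g(Q) = (-5*Q**2 + Q)**2*Q = (Q - 5*Q**2)**2*Q = Q*(Q - 5*Q**2)**2)
341*(-375 + g(T(L))) = 341*(-375 + 2**3*(-1 + 5*2)**2) = 341*(-375 + 8*(-1 + 10)**2) = 341*(-375 + 8*9**2) = 341*(-375 + 8*81) = 341*(-375 + 648) = 341*273 = 93093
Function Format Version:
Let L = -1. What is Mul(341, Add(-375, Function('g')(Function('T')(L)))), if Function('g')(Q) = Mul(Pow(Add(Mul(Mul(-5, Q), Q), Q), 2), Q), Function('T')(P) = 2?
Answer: 93093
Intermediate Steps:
Function('g')(Q) = Mul(Q, Pow(Add(Q, Mul(-5, Pow(Q, 2))), 2)) (Function('g')(Q) = Mul(Pow(Add(Mul(-5, Pow(Q, 2)), Q), 2), Q) = Mul(Pow(Add(Q, Mul(-5, Pow(Q, 2))), 2), Q) = Mul(Q, Pow(Add(Q, Mul(-5, Pow(Q, 2))), 2)))
Mul(341, Add(-375, Function('g')(Function('T')(L)))) = Mul(341, Add(-375, Mul(Pow(2, 3), Pow(Add(-1, Mul(5, 2)), 2)))) = Mul(341, Add(-375, Mul(8, Pow(Add(-1, 10), 2)))) = Mul(341, Add(-375, Mul(8, Pow(9, 2)))) = Mul(341, Add(-375, Mul(8, 81))) = Mul(341, Add(-375, 648)) = Mul(341, 273) = 93093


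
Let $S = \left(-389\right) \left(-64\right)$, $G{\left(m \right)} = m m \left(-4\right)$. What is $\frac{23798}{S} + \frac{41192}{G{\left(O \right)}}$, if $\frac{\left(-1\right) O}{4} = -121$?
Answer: $\frac{166201415}{182251168} \approx 0.91194$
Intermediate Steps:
$O = 484$ ($O = \left(-4\right) \left(-121\right) = 484$)
$G{\left(m \right)} = - 4 m^{2}$ ($G{\left(m \right)} = m^{2} \left(-4\right) = - 4 m^{2}$)
$S = 24896$
$\frac{23798}{S} + \frac{41192}{G{\left(O \right)}} = \frac{23798}{24896} + \frac{41192}{\left(-4\right) 484^{2}} = 23798 \cdot \frac{1}{24896} + \frac{41192}{\left(-4\right) 234256} = \frac{11899}{12448} + \frac{41192}{-937024} = \frac{11899}{12448} + 41192 \left(- \frac{1}{937024}\right) = \frac{11899}{12448} - \frac{5149}{117128} = \frac{166201415}{182251168}$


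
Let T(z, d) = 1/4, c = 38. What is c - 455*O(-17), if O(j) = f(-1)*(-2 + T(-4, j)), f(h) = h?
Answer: -3033/4 ≈ -758.25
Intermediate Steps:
T(z, d) = ¼
O(j) = 7/4 (O(j) = -(-2 + ¼) = -1*(-7/4) = 7/4)
c - 455*O(-17) = 38 - 455*7/4 = 38 - 3185/4 = -3033/4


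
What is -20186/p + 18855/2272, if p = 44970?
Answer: 401023379/51085920 ≈ 7.8500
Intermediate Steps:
-20186/p + 18855/2272 = -20186/44970 + 18855/2272 = -20186*1/44970 + 18855*(1/2272) = -10093/22485 + 18855/2272 = 401023379/51085920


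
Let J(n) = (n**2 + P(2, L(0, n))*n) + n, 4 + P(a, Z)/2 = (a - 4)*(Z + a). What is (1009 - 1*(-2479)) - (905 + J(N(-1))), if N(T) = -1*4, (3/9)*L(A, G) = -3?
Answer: 2651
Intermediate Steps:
L(A, G) = -9 (L(A, G) = 3*(-3) = -9)
N(T) = -4
P(a, Z) = -8 + 2*(-4 + a)*(Z + a) (P(a, Z) = -8 + 2*((a - 4)*(Z + a)) = -8 + 2*((-4 + a)*(Z + a)) = -8 + 2*(-4 + a)*(Z + a))
J(n) = n**2 + 21*n (J(n) = (n**2 + (-8 - 8*(-9) - 8*2 + 2*2**2 + 2*(-9)*2)*n) + n = (n**2 + (-8 + 72 - 16 + 2*4 - 36)*n) + n = (n**2 + (-8 + 72 - 16 + 8 - 36)*n) + n = (n**2 + 20*n) + n = n**2 + 21*n)
(1009 - 1*(-2479)) - (905 + J(N(-1))) = (1009 - 1*(-2479)) - (905 - 4*(21 - 4)) = (1009 + 2479) - (905 - 4*17) = 3488 - (905 - 68) = 3488 - 1*837 = 3488 - 837 = 2651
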